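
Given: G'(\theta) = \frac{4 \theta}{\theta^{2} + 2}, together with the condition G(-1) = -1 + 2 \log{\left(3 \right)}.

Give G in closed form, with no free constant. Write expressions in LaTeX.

G'(\theta) matches the chain-rule pattern g'(h)*h' with inner function h(\theta) = \theta^{2} + 2; substituting u = h(\theta) collapses the integral.
A general antiderivative is 2 \log{\left(\theta^{2} + 2 \right)} + C.
The condition gives C = -1 + 2 \log{\left(3 \right)} - (2 \log{\left(3 \right)}) = -1.
So G(\theta) = 2 \log{\left(\theta^{2} + 2 \right)} - 1.
Check: d/d\theta[2 \log{\left(\theta^{2} + 2 \right)} - 1] = \frac{4 \theta}{\theta^{2} + 2} = G'(\theta).

G(\theta) = 2 \log{\left(\theta^{2} + 2 \right)} - 1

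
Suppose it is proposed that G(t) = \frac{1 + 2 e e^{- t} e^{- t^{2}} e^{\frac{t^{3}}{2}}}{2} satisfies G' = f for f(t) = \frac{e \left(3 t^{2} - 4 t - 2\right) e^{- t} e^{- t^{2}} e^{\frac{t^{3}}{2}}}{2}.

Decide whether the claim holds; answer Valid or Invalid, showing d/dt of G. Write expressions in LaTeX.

d/dt[G] = \frac{\left(3 e t^{2} e^{\frac{t^{3}}{2}} - 4 e t e^{\frac{t^{3}}{2}} - 2 e e^{\frac{t^{3}}{2}}\right) e^{- t} e^{- t^{2}}}{2}
This equals f(t) exactly, so the claim holds.

Valid - differentiating G returns exactly f.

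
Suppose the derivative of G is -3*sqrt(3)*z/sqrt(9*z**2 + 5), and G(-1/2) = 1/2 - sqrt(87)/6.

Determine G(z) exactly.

The substitution u = 3*z**2 + 5/3 works: G'(z) is exactly (dG/du)*(du/dz) for that inner function.
A general antiderivative is -sqrt(3*z**2 + 5/3) + C.
The condition gives C = 1/2 - sqrt(87)/6 - (-sqrt(87)/6) = 1/2.
So G(z) = 1/2 - sqrt(3*z**2 + 5/3).
Check: d/dz[1/2 - sqrt(3*z**2 + 5/3)] = -3*sqrt(3)*z/sqrt(9*z**2 + 5) = G'(z).

G(z) = 1/2 - sqrt(3*z**2 + 5/3)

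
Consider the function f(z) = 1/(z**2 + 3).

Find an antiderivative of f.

An antiderivative is F(z) = sqrt(3)*atan(sqrt(3)*z/3)/3.

For F(z) to be correct the identity F'(z) - f(z) = 0 must hold.
Check: d/dz[sqrt(3)*atan(sqrt(3)*z/3)/3] = 1/(z**2 + 3) = f(z).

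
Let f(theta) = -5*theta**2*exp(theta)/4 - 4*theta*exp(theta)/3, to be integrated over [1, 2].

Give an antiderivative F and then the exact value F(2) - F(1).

Antiderivative: F(theta) = -5*theta**2*exp(theta)/4 + 7*theta*exp(theta)/6 - 7*exp(theta)/6; value = -23*exp(2)/6 + 5*exp(1)/4

Recognize the product-rule pattern: f = u'v + uv' with u = -5*theta**2/4 + 7*theta/6 - 7/6, v = exp(theta), so integration by parts undoes it.
F(theta) = -5*theta**2*exp(theta)/4 + 7*theta*exp(theta)/6 - 7*exp(theta)/6 is an antiderivative of f.
Check: d/dtheta[-5*theta**2*exp(theta)/4 + 7*theta*exp(theta)/6 - 7*exp(theta)/6] = -5*theta**2*exp(theta)/4 - 4*theta*exp(theta)/3 = f(theta).
F(2) = -23*exp(2)/6; F(1) = -5*exp(1)/4.
Integral = F(2) - F(1) = -23*exp(2)/6 + 5*exp(1)/4.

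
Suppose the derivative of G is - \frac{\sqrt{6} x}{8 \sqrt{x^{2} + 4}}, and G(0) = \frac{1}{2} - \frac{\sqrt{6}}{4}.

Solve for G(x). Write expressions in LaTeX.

G(x) = \frac{1}{2} - \frac{\sqrt{\frac{3 x^{2}}{2} + 6}}{4}

G'(x) matches the chain-rule pattern g'(h)*h' with inner function h(x) = \frac{3 x^{2}}{2} + 6; substituting u = h(x) collapses the integral.
A general antiderivative is - \frac{\sqrt{\frac{3 x^{2}}{2} + 6}}{4} + C.
The condition gives C = \frac{1}{2} - \frac{\sqrt{6}}{4} - (- \frac{\sqrt{6}}{4}) = \frac{1}{2}.
So G(x) = \frac{1}{2} - \frac{\sqrt{\frac{3 x^{2}}{2} + 6}}{4}.
Check: d/dx[\frac{1}{2} - \frac{\sqrt{\frac{3 x^{2}}{2} + 6}}{4}] = - \frac{\sqrt{6} x}{8 \sqrt{x^{2} + 4}} = G'(x).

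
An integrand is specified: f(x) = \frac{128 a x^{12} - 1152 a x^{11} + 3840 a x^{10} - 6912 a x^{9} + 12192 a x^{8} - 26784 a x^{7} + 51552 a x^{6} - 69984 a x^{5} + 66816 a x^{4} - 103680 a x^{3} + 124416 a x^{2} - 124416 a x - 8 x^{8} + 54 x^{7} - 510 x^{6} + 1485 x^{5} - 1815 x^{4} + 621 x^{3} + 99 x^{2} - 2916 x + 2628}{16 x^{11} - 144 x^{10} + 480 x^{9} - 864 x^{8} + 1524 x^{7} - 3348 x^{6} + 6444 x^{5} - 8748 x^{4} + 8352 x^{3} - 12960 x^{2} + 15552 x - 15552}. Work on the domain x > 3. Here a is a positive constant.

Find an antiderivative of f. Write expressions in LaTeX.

Recover f(x) by differentiating a candidate F(x); any mismatch rules it out.
Check: d/dx[\frac{32 a x^{8} - 192 a x^{7} + 336 a x^{6} - 288 a x^{5} + 624 a x^{4} - 1152 a x^{3} + 1728 a x^{2} + 2 x^{4} - 9 x^{3} + 57 x^{2} - 81 x + 12}{4 \left(x - 3\right)^{2} \left(2 x^{4} + 3 x^{2} + 12\right)}] = \frac{128 a x^{12} - 1152 a x^{11} + 3840 a x^{10} - 6912 a x^{9} + 12192 a x^{8} - 26784 a x^{7} + 51552 a x^{6} - 69984 a x^{5} + 66816 a x^{4} - 103680 a x^{3} + 124416 a x^{2} - 124416 a x - 8 x^{8} + 54 x^{7} - 510 x^{6} + 1485 x^{5} - 1815 x^{4} + 621 x^{3} + 99 x^{2} - 2916 x + 2628}{16 x^{11} - 144 x^{10} + 480 x^{9} - 864 x^{8} + 1524 x^{7} - 3348 x^{6} + 6444 x^{5} - 8748 x^{4} + 8352 x^{3} - 12960 x^{2} + 15552 x - 15552} = f(x).

An antiderivative is F(x) = \frac{32 a x^{8} - 192 a x^{7} + 336 a x^{6} - 288 a x^{5} + 624 a x^{4} - 1152 a x^{3} + 1728 a x^{2} + 2 x^{4} - 9 x^{3} + 57 x^{2} - 81 x + 12}{4 \left(x - 3\right)^{2} \left(2 x^{4} + 3 x^{2} + 12\right)}.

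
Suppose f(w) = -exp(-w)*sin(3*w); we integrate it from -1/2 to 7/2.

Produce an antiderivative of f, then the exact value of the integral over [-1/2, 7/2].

Check any antiderivative F(w) by computing F'(w) and comparing it with f(w).
F(w) = exp(-w)*sin(3*w)/10 + 3*exp(-w)*cos(3*w)/10 is an antiderivative of f.
Check: d/dw[exp(-w)*sin(3*w)/10 + 3*exp(-w)*cos(3*w)/10] = -exp(-w)*sin(3*w) = f(w).
F(7/2) = 3*exp(-7/2)*cos(21/2)/10 + exp(-7/2)*sin(21/2)/10; F(-1/2) = -exp(1/2)*sin(3/2)/10 + 3*exp(1/2)*cos(3/2)/10.
Integral = F(7/2) - F(-1/2) = -3*exp(1/2)*cos(3/2)/10 + 3*exp(-7/2)*cos(21/2)/10 + exp(-7/2)*sin(21/2)/10 + exp(1/2)*sin(3/2)/10.

Antiderivative: F(w) = exp(-w)*sin(3*w)/10 + 3*exp(-w)*cos(3*w)/10; value = -3*exp(1/2)*cos(3/2)/10 + 3*exp(-7/2)*cos(21/2)/10 + exp(-7/2)*sin(21/2)/10 + exp(1/2)*sin(3/2)/10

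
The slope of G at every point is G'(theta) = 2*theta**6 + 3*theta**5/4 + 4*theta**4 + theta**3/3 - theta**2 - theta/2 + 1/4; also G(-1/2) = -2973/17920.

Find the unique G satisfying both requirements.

G(theta) = 2*theta**7/7 + theta**6/8 + 4*theta**5/5 + theta**4/12 - theta**3/3 - theta**2/4 + theta/4

Integrate term by term and add the pieces.
A general antiderivative is 2*theta**7/7 + theta**6/8 + 4*theta**5/5 + theta**4/12 - theta**3/3 - theta**2/4 + theta/4 + C.
The condition gives C = -2973/17920 - (-2973/17920) = 0.
So G(theta) = 2*theta**7/7 + theta**6/8 + 4*theta**5/5 + theta**4/12 - theta**3/3 - theta**2/4 + theta/4.
Check: d/dtheta[2*theta**7/7 + theta**6/8 + 4*theta**5/5 + theta**4/12 - theta**3/3 - theta**2/4 + theta/4] = 2*theta**6 + 3*theta**5/4 + 4*theta**4 + theta**3/3 - theta**2 - theta/2 + 1/4 = G'(theta).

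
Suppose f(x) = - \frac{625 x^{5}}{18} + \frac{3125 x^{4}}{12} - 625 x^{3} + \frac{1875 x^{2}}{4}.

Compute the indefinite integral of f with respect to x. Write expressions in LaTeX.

F(x) = - \frac{625 x^{6}}{108} + \frac{625 x^{5}}{12} - \frac{625 x^{4}}{4} + \frac{625 x^{3}}{4} + C

f matches the chain-rule pattern g'(h)*h' with inner function h(x) = \frac{5 x^{2}}{3} - 5 x; substituting u = h(x) collapses the integral.
Check: d/dx[- \frac{625 x^{6}}{108} + \frac{625 x^{5}}{12} - \frac{625 x^{4}}{4} + \frac{625 x^{3}}{4}] = - \frac{625 x^{5}}{18} + \frac{3125 x^{4}}{12} - 625 x^{3} + \frac{1875 x^{2}}{4} = f(x).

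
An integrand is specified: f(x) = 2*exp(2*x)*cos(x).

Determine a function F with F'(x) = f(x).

A first test for any F(x): its x-derivative must equal f(x) identically.
Check: d/dx[2*(sin(x) + 2*cos(x))*exp(2*x)/5] = 2*exp(2*x)*cos(x) = f(x).

An antiderivative is F(x) = 2*(sin(x) + 2*cos(x))*exp(2*x)/5.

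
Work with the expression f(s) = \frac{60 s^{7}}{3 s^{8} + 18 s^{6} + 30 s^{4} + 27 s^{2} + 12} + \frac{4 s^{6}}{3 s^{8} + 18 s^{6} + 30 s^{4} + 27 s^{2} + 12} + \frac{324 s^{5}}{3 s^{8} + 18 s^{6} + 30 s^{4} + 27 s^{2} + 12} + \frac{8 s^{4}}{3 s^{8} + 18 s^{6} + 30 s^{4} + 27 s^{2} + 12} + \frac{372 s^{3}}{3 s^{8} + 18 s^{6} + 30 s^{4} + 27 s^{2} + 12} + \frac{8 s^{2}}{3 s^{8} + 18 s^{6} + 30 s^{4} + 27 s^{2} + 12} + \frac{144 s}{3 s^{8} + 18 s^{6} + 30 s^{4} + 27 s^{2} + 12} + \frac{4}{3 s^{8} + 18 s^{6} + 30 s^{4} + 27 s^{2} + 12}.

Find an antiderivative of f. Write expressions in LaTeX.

Integrate term by term and add the pieces.
Check: d/ds[2 \log{\left(s^{2} + 1 \right)} + 4 \log{\left(2 s^{4} + 2 s^{2} + 2 \right)} + \frac{2 \operatorname{atan}{\left(\frac{s}{2} \right)}}{3}] = \frac{60 s^{7} + 4 s^{6} + 324 s^{5} + 8 s^{4} + 372 s^{3} + 8 s^{2} + 144 s + 4}{3 s^{8} + 18 s^{6} + 30 s^{4} + 27 s^{2} + 12}, which equals f(s).

An antiderivative is F(s) = 2 \log{\left(s^{2} + 1 \right)} + 4 \log{\left(2 s^{4} + 2 s^{2} + 2 \right)} + \frac{2 \operatorname{atan}{\left(\frac{s}{2} \right)}}{3}.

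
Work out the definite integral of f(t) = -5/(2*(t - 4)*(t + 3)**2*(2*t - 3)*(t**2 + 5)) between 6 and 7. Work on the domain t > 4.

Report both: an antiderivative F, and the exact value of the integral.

Factor the denominator (2*(t - 4)*(t + 3)**2*(2*t - 3)*(t**2 + 5)) and decompose: f = -5*(16*t + 169)/(119364*(t**2 + 5)) + 16/(2349*(2*t - 3)) - 125/(55566*(t + 3)) - 5/(1764*(t + 3)**2) - 1/(2058*(t - 4)); each piece integrates to a log, atan, or power term.
F(t) = -log(t - 4)/2058 + 8*log(t - 3/2)/2349 - 125*log(t + 3)/55566 - 10*log(t**2 + 5)/29841 - 169*sqrt(5)*atan(sqrt(5)*t/5)/119364 + 5/(1764*t + 5292) is an antiderivative of f.
Check: d/dt[-log(t - 4)/2058 + 8*log(t - 3/2)/2349 - 125*log(t + 3)/55566 - 10*log(t**2 + 5)/29841 - 169*sqrt(5)*atan(sqrt(5)*t/5)/119364 + 5/(1764*t + 5292)] = -5/(4*t**6 + 2*t**5 - 52*t**4 - 44*t**3 - 144*t**2 - 270*t + 1080), which equals f(t).
F(7) = -125*log(10)/55566 - 169*sqrt(5)*atan(7*sqrt(5)/5)/119364 - 10*log(54)/29841 - log(3)/2058 + 1/3528 + 8*log(11/2)/2349; F(6) = -125*log(9)/55566 - 169*sqrt(5)*atan(6*sqrt(5)/5)/119364 - 10*log(41)/29841 - log(2)/2058 + 5/15876 + 8*log(9/2)/2349.
Integral = F(7) - F(6) = -125*log(10)/55566 - 8*log(9/2)/2349 - 169*sqrt(5)*atan(7*sqrt(5)/5)/119364 - 10*log(54)/29841 - log(3)/2058 - 1/31752 + log(2)/2058 + 10*log(41)/29841 + 169*sqrt(5)*atan(6*sqrt(5)/5)/119364 + 125*log(9)/55566 + 8*log(11/2)/2349.

Antiderivative: F(t) = -log(t - 4)/2058 + 8*log(t - 3/2)/2349 - 125*log(t + 3)/55566 - 10*log(t**2 + 5)/29841 - 169*sqrt(5)*atan(sqrt(5)*t/5)/119364 + 5/(1764*t + 5292); value = -125*log(10)/55566 - 8*log(9/2)/2349 - 169*sqrt(5)*atan(7*sqrt(5)/5)/119364 - 10*log(54)/29841 - log(3)/2058 - 1/31752 + log(2)/2058 + 10*log(41)/29841 + 169*sqrt(5)*atan(6*sqrt(5)/5)/119364 + 125*log(9)/55566 + 8*log(11/2)/2349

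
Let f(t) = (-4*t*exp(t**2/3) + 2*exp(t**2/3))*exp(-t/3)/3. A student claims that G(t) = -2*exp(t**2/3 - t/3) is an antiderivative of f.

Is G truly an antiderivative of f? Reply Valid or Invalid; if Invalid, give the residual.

Valid. The derivative of G reproduces f.

d/dt[G] = -4*t*exp(-t/3)*exp(t**2/3)/3 + 2*exp(-t/3)*exp(t**2/3)/3
This equals f(t) exactly, so the claim holds.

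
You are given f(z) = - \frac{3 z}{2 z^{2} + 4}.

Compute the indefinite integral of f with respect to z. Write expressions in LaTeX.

The substitution u = z^{2} + 2 works: f is exactly (dF/du)*(du/dz) for that inner function.
Check: d/dz[- \frac{3 \log{\left(z^{2} + 2 \right)}}{4}] = - \frac{3 z}{2 z^{2} + 4} = f(z).

F(z) = - \frac{3 \log{\left(z^{2} + 2 \right)}}{4} + C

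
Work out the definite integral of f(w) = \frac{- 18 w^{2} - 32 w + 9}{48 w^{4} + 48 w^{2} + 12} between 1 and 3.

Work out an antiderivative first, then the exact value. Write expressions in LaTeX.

Antiderivative: F(w) = \frac{\frac{3 w}{4} + \frac{2}{3}}{2 w^{2} + 1}; value = - \frac{109}{342}

Recognize the product-rule pattern: f = u'v + uv' with u = \frac{1}{2 w^{2} + 1}, v = \frac{3 w}{4} + \frac{2}{3}, so integration by parts undoes it.
F(w) = \frac{\frac{3 w}{4} + \frac{2}{3}}{2 w^{2} + 1} is an antiderivative of f.
Check: d/dw[\frac{\frac{3 w}{4} + \frac{2}{3}}{2 w^{2} + 1}] = \frac{- 18 w^{2} - 32 w + 9}{48 w^{4} + 48 w^{2} + 12} = f(w).
F(3) = \frac{35}{228}; F(1) = \frac{17}{36}.
Integral = F(3) - F(1) = - \frac{109}{342}.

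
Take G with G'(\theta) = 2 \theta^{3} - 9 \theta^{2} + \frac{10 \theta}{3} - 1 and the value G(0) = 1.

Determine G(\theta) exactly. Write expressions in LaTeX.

Integrate term by term and add the pieces.
A general antiderivative is \frac{\theta^{4}}{2} - 3 \theta^{3} + \frac{5 \theta^{2}}{3} - \theta + C.
The condition gives C = 1 - (0) = 1.
So G(\theta) = \frac{\theta^{4}}{2} - 3 \theta^{3} + \frac{5 \theta^{2}}{3} - \theta + 1.
Check: d/d\theta[\frac{\theta^{4}}{2} - 3 \theta^{3} + \frac{5 \theta^{2}}{3} - \theta + 1] = 2 \theta^{3} - 9 \theta^{2} + \frac{10 \theta}{3} - 1 = G'(\theta).

G(\theta) = \frac{\theta^{4}}{2} - 3 \theta^{3} + \frac{5 \theta^{2}}{3} - \theta + 1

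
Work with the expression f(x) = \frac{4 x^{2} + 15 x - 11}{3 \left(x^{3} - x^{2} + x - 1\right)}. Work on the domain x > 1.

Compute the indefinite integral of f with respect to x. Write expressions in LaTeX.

F(x) = \frac{4 \log{\left(3 x - 3 \right)}}{3} + 5 \operatorname{atan}{\left(x \right)} + C

Any candidate F(x) must reproduce f(x) exactly when differentiated.
Check: d/dx[\frac{4 \log{\left(3 x - 3 \right)}}{3} + 5 \operatorname{atan}{\left(x \right)}] = \frac{4 x^{2} + 15 x - 11}{3 x^{3} - 3 x^{2} + 3 x - 3}, which equals f(x).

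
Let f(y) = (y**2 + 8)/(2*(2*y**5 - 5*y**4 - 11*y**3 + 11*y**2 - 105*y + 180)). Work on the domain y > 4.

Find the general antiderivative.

F(y) = 4*log(y - 4)/245 - 41*log(y - 3/2)/1305 + 17*log(y + 3)/1764 + 31*log(y**2 + 5)/11368 + 61*sqrt(5)*atan(sqrt(5)*y/5)/28420 + C

Factor the denominator (2*(y - 4)*(y + 3)*(2*y - 3)*(y**2 + 5)) and decompose: f = (31*y + 61)/(5684*(y**2 + 5)) - 82/(1305*(2*y - 3)) + 17/(1764*(y + 3)) + 4/(245*(y - 4)); each piece integrates to a log, atan, or power term.
Check: d/dy[4*log(y - 4)/245 - 41*log(y - 3/2)/1305 + 17*log(y + 3)/1764 + 31*log(y**2 + 5)/11368 + 61*sqrt(5)*atan(sqrt(5)*y/5)/28420] = (y**2 + 8)/(4*y**5 - 10*y**4 - 22*y**3 + 22*y**2 - 210*y + 360), which equals f(y).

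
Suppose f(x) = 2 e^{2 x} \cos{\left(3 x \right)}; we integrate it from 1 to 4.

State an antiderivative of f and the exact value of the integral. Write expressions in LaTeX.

Antiderivative: F(x) = \frac{2 \left(3 \sin{\left(3 x \right)} + 2 \cos{\left(3 x \right)}\right) e^{2 x}}{13}; value = \frac{6 e^{8} \sin{\left(12 \right)}}{13} - \frac{6 e^{2} \sin{\left(3 \right)}}{13} - \frac{4 e^{2} \cos{\left(3 \right)}}{13} + \frac{4 e^{8} \cos{\left(12 \right)}}{13}

A candidate is checked by its d/dx: the result must match f(x).
F(x) = \frac{2 \left(3 \sin{\left(3 x \right)} + 2 \cos{\left(3 x \right)}\right) e^{2 x}}{13} is an antiderivative of f.
Check: d/dx[\frac{2 \left(3 \sin{\left(3 x \right)} + 2 \cos{\left(3 x \right)}\right) e^{2 x}}{13}] = 2 e^{2 x} \cos{\left(3 x \right)} = f(x).
F(4) = \frac{6 e^{8} \sin{\left(12 \right)}}{13} + \frac{4 e^{8} \cos{\left(12 \right)}}{13}; F(1) = \frac{4 e^{2} \cos{\left(3 \right)}}{13} + \frac{6 e^{2} \sin{\left(3 \right)}}{13}.
Integral = F(4) - F(1) = \frac{6 e^{8} \sin{\left(12 \right)}}{13} - \frac{6 e^{2} \sin{\left(3 \right)}}{13} - \frac{4 e^{2} \cos{\left(3 \right)}}{13} + \frac{4 e^{8} \cos{\left(12 \right)}}{13}.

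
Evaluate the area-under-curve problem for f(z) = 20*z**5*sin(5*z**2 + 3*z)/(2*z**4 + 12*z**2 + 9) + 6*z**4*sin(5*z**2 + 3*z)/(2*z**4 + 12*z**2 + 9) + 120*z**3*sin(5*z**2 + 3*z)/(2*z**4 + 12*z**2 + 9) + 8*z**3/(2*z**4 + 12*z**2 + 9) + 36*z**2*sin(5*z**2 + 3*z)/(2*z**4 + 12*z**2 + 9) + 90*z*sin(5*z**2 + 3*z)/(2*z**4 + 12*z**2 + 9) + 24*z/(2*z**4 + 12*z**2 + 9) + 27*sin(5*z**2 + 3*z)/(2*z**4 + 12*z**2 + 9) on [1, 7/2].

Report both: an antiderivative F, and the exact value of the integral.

Integrate term by term and add the pieces.
F(z) = log(2*z**4/3 + 4*z**2 + 3) - cos(5*z**2 + 3*z) is an antiderivative of f.
Check: d/dz[log(2*z**4/3 + 4*z**2 + 3) - cos(5*z**2 + 3*z)] = (20*z**5*sin(5*z**2 + 3*z) + 6*z**4*sin(5*z**2 + 3*z) + 120*z**3*sin(5*z**2 + 3*z) + 8*z**3 + 36*z**2*sin(5*z**2 + 3*z) + 90*z*sin(5*z**2 + 3*z) + 24*z + 27*sin(5*z**2 + 3*z))/(2*z**4 + 12*z**2 + 9), which equals f(z).
F(7/2) = -cos(287/4) + log(3649/24); F(1) = -cos(8) + log(23/3).
Integral = F(7/2) - F(1) = -log(23/3) + cos(8) - cos(287/4) + log(3649/24).

Antiderivative: F(z) = log(2*z**4/3 + 4*z**2 + 3) - cos(5*z**2 + 3*z); value = -log(23/3) + cos(8) - cos(287/4) + log(3649/24)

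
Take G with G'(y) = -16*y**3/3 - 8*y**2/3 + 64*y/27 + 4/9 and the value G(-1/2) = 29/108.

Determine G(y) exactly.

G'(y) matches the chain-rule pattern g'(h)*h' with inner function h(y) = -y**2 - y/3 + 1/2; substituting u = h(y) collapses the integral.
A general antiderivative is -4*(-y**2 - y/3 + 1/2)**2/3 + C.
The condition gives C = 29/108 - (-25/108) = 1/2.
So G(y) = (27 - 2*(-6*y**2 - 2*y + 3)**2)/54.
Check: d/dy[(27 - 2*(-6*y**2 - 2*y + 3)**2)/54] = -16*y**3/3 - 8*y**2/3 + 64*y/27 + 4/9 = G'(y).

G(y) = (27 - 2*(-6*y**2 - 2*y + 3)**2)/54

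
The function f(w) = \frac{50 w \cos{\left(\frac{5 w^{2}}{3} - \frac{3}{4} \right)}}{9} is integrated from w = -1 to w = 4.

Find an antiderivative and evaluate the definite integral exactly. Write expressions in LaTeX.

f matches the chain-rule pattern g'(h)*h' with inner function h(w) = \frac{5 w^{2}}{3} - \frac{3}{4}; substituting u = h(w) collapses the integral.
F(w) = \frac{5 \sin{\left(\frac{5 w^{2}}{3} - \frac{3}{4} \right)}}{3} is an antiderivative of f.
Check: d/dw[\frac{5 \sin{\left(\frac{5 w^{2}}{3} - \frac{3}{4} \right)}}{3}] = \frac{50 w \cos{\left(\frac{5 w^{2}}{3} - \frac{3}{4} \right)}}{9} = f(w).
F(4) = \frac{5 \sin{\left(\frac{311}{12} \right)}}{3}; F(-1) = \frac{5 \sin{\left(\frac{11}{12} \right)}}{3}.
Integral = F(4) - F(-1) = - \frac{5 \sin{\left(\frac{11}{12} \right)}}{3} + \frac{5 \sin{\left(\frac{311}{12} \right)}}{3}.

Antiderivative: F(w) = \frac{5 \sin{\left(\frac{5 w^{2}}{3} - \frac{3}{4} \right)}}{3}; value = - \frac{5 \sin{\left(\frac{11}{12} \right)}}{3} + \frac{5 \sin{\left(\frac{311}{12} \right)}}{3}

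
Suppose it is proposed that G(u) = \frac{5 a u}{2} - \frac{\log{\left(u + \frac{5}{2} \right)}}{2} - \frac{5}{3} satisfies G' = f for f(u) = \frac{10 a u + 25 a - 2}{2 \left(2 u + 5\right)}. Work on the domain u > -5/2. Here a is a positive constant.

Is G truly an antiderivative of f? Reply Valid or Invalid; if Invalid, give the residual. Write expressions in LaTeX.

Valid - the claim checks out under differentiation.

d/du[G] = \frac{10 a u + 25 a - 2}{4 u + 10}
This equals f(u) exactly, so the claim holds.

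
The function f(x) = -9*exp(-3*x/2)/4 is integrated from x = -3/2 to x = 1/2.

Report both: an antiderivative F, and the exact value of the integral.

A first test for any F(x): its x-derivative must equal f(x) identically.
F(x) = 3*exp(-3*x/2)/2 is an antiderivative of f.
Check: d/dx[3*exp(-3*x/2)/2] = -9*exp(-3*x/2)/4 = f(x).
F(1/2) = 3*exp(-3/4)/2; F(-3/2) = 3*exp(9/4)/2.
Integral = F(1/2) - F(-3/2) = -3*exp(9/4)/2 + 3*exp(-3/4)/2.

Antiderivative: F(x) = 3*exp(-3*x/2)/2; value = -3*exp(9/4)/2 + 3*exp(-3/4)/2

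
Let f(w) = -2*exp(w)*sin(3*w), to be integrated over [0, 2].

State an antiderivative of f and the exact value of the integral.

Antiderivative: F(w) = -exp(w)*sin(3*w)/5 + 3*exp(w)*cos(3*w)/5; value = -3/5 - exp(2)*sin(6)/5 + 3*exp(2)*cos(6)/5

Check any antiderivative F(w) by computing F'(w) and comparing it with f(w).
F(w) = -exp(w)*sin(3*w)/5 + 3*exp(w)*cos(3*w)/5 is an antiderivative of f.
Check: d/dw[-exp(w)*sin(3*w)/5 + 3*exp(w)*cos(3*w)/5] = -2*exp(w)*sin(3*w) = f(w).
F(2) = -exp(2)*sin(6)/5 + 3*exp(2)*cos(6)/5; F(0) = 3/5.
Integral = F(2) - F(0) = -3/5 - exp(2)*sin(6)/5 + 3*exp(2)*cos(6)/5.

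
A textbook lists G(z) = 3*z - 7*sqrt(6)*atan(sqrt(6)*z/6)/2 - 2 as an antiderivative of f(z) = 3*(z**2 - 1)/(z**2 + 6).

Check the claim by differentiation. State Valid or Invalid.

d/dz[G] = (3*z**2 - 3)/(z**2 + 6)
This equals f(z) exactly, so the claim holds.

Valid. The derivative of G reproduces f.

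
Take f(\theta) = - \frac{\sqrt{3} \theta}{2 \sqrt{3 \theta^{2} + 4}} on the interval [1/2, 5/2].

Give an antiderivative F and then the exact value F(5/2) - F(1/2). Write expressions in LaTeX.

The substitution u = \theta^{2} + \frac{4}{3} works: f is exactly (dF/du)*(du/d\theta) for that inner function.
F(\theta) = - \frac{\sqrt{\theta^{2} + \frac{4}{3}}}{2} is an antiderivative of f.
Check: d/d\theta[- \frac{\sqrt{\theta^{2} + \frac{4}{3}}}{2}] = - \frac{\sqrt{3} \theta}{2 \sqrt{3 \theta^{2} + 4}} = f(\theta).
F(5/2) = - \frac{\sqrt{273}}{12}; F(1/2) = - \frac{\sqrt{57}}{12}.
Integral = F(5/2) - F(1/2) = - \frac{\sqrt{273}}{12} + \frac{\sqrt{57}}{12}.

Antiderivative: F(\theta) = - \frac{\sqrt{\theta^{2} + \frac{4}{3}}}{2}; value = - \frac{\sqrt{273}}{12} + \frac{\sqrt{57}}{12}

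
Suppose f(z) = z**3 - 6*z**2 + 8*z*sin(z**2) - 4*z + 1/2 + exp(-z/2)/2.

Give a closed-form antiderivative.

Integrate term by term and add the pieces.
Check: d/dz[z**4/4 - 2*z**3 - 2*z**2 + z/2 - 4*cos(z**2) - exp(-z/2)] = (2*z**3*exp(z/2) - 12*z**2*exp(z/2) + 16*z*exp(z/2)*sin(z**2) - 8*z*exp(z/2) + exp(z/2) + 1)*exp(-z/2)/2, which equals f(z).

An antiderivative is F(z) = z**4/4 - 2*z**3 - 2*z**2 + z/2 - 4*cos(z**2) - exp(-z/2).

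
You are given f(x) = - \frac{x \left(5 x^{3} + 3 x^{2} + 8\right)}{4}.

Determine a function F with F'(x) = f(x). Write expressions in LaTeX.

Differentiate the proposed F(x) back; it has to land on f(x) exactly.
Check: d/dx[- \frac{x^{2} \left(4 x^{3} + 3 x^{2} + 16\right)}{16}] = - \frac{5 x^{4}}{4} - \frac{3 x^{3}}{4} - 2 x, which equals f(x).

An antiderivative is F(x) = - \frac{x^{2} \left(4 x^{3} + 3 x^{2} + 16\right)}{16}.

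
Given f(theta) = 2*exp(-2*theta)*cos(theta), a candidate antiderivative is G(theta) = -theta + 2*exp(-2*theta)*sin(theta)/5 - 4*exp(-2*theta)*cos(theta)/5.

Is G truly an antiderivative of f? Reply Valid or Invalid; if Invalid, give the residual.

Invalid: d/dtheta[G] - f = -1, which is not 0.

d/dtheta[G] = (-exp(2*theta) + 2*cos(theta))*exp(-2*theta)
d/dtheta[G] - f(theta) = -1 != 0.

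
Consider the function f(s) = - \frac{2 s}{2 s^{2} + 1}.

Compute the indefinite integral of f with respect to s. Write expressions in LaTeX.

F(s) = - \frac{\log{\left(s^{2} + \frac{1}{2} \right)}}{2} + C

f matches the chain-rule pattern g'(h)*h' with inner function h(s) = s^{2} + \frac{1}{2}; substituting u = h(s) collapses the integral.
Check: d/ds[- \frac{\log{\left(s^{2} + \frac{1}{2} \right)}}{2}] = - \frac{2 s}{2 s^{2} + 1} = f(s).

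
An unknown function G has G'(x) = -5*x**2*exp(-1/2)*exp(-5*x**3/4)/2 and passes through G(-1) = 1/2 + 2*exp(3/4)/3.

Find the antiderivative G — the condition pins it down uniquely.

G(x) = 1/2 + 2*exp(-1/2)*exp(-5*x**3/4)/3

The substitution u = -5*x**3/4 - 1/2 works: G'(x) is exactly (dG/du)*(du/dx) for that inner function.
A general antiderivative is 2*exp(-5*x**3/4 - 1/2)/3 + C.
The condition gives C = 1/2 + 2*exp(3/4)/3 - (2*exp(3/4)/3) = 1/2.
So G(x) = 1/2 + 2*exp(-1/2)*exp(-5*x**3/4)/3.
Check: d/dx[1/2 + 2*exp(-1/2)*exp(-5*x**3/4)/3] = -5*x**2*exp(-1/2)*exp(-5*x**3/4)/2 = G'(x).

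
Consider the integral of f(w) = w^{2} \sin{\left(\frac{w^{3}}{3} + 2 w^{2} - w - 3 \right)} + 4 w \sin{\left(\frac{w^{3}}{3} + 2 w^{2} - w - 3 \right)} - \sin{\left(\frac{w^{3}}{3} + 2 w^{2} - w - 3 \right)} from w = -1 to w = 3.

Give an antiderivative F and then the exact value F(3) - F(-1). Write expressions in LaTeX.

Antiderivative: F(w) = - \cos{\left(\frac{w^{3}}{3} + 2 w^{2} - w - 3 \right)}; value = - \cos{\left(21 \right)} + \cos{\left(\frac{1}{3} \right)}

The substitution u = \frac{w^{3}}{3} + 2 w^{2} - w - 3 works: f is exactly (dF/du)*(du/dw) for that inner function.
F(w) = - \cos{\left(\frac{w^{3}}{3} + 2 w^{2} - w - 3 \right)} is an antiderivative of f.
Check: d/dw[- \cos{\left(\frac{w^{3}}{3} + 2 w^{2} - w - 3 \right)}] = w^{2} \sin{\left(\frac{w^{3}}{3} + 2 w^{2} - w - 3 \right)} + 4 w \sin{\left(\frac{w^{3}}{3} + 2 w^{2} - w - 3 \right)} - \sin{\left(\frac{w^{3}}{3} + 2 w^{2} - w - 3 \right)} = f(w).
F(3) = - \cos{\left(21 \right)}; F(-1) = - \cos{\left(\frac{1}{3} \right)}.
Integral = F(3) - F(-1) = - \cos{\left(21 \right)} + \cos{\left(\frac{1}{3} \right)}.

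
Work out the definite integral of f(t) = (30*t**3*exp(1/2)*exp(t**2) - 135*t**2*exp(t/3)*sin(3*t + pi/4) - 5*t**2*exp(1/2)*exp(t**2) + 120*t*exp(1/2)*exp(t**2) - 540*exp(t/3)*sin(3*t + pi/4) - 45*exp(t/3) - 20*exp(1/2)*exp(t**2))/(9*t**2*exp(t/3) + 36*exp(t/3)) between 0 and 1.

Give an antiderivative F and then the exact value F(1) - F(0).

Antiderivative: F(t) = 5*cos(3*t + pi/4) - 5*atan(t/2)/2 + 5*exp(1/2)*exp(-t/3)*exp(t**2)/3; value = 5*cos(pi/4 + 3) - 5*sqrt(2)/2 - 5*exp(1/2)/3 - 5*atan(1/2)/2 + 5*exp(7/6)/3

An antiderivative F(t) passes only if d/dt[F] lands on f(t) exactly.
F(t) = 5*cos(3*t + pi/4) - 5*atan(t/2)/2 + 5*exp(1/2)*exp(-t/3)*exp(t**2)/3 is an antiderivative of f.
Check: d/dt[5*cos(3*t + pi/4) - 5*atan(t/2)/2 + 5*exp(1/2)*exp(-t/3)*exp(t**2)/3] = (30*t**3*exp(1/2)*exp(t**2) - 135*t**2*exp(t/3)*sin(3*t + pi/4) - 5*t**2*exp(1/2)*exp(t**2) + 120*t*exp(1/2)*exp(t**2) - 540*exp(t/3)*sin(3*t + pi/4) - 45*exp(t/3) - 20*exp(1/2)*exp(t**2))/(9*t**2*exp(t/3) + 36*exp(t/3)) = f(t).
F(1) = 5*cos(pi/4 + 3) - 5*atan(1/2)/2 + 5*exp(7/6)/3; F(0) = 5*exp(1/2)/3 + 5*sqrt(2)/2.
Integral = F(1) - F(0) = 5*cos(pi/4 + 3) - 5*sqrt(2)/2 - 5*exp(1/2)/3 - 5*atan(1/2)/2 + 5*exp(7/6)/3.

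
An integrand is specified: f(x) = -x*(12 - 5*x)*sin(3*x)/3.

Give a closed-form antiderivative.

An antiderivative is F(x) = (-45*x**2*cos(3*x) + 30*x*sin(3*x) + 108*x*cos(3*x) - 36*sin(3*x) + 10*cos(3*x))/81.

Whatever form F(x) takes, F'(x) = f(x) is non-negotiable.
Check: d/dx[(-45*x**2*cos(3*x) + 30*x*sin(3*x) + 108*x*cos(3*x) - 36*sin(3*x) + 10*cos(3*x))/81] = 5*x**2*sin(3*x)/3 - 4*x*sin(3*x), which equals f(x).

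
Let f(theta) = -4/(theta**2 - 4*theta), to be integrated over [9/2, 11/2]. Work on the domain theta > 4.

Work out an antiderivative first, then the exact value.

Antiderivative: F(theta) = log(theta) - log(theta - 4); value = -log(9/2) - log(2) - log(3/2) + log(11/2)

The denominator factors as theta*(theta - 4); partial fractions split f into directly integrable pieces: -1/(theta - 4) + 1/theta.
F(theta) = log(theta) - log(theta - 4) is an antiderivative of f.
Check: d/dtheta[log(theta) - log(theta - 4)] = -4/(theta**2 - 4*theta) = f(theta).
F(11/2) = -log(3/2) + log(11/2); F(9/2) = log(2) + log(9/2).
Integral = F(11/2) - F(9/2) = -log(9/2) - log(2) - log(3/2) + log(11/2).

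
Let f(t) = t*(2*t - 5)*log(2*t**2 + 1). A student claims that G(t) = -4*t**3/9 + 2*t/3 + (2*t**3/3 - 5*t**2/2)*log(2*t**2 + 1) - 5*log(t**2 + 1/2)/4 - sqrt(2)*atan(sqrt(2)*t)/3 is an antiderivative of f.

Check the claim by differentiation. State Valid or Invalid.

d/dt[G] = 2*t**2*log(2*t**2 + 1) - 5*t*log(2*t**2 + 1) - 5*t
d/dt[G] - f(t) = -5*t != 0.

Invalid: d/dt[G] - f = -5*t, which is not 0.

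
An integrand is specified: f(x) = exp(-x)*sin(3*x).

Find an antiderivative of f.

Check any antiderivative F(x) by computing F'(x) and comparing it with f(x).
Check: d/dx[-(sin(3*x) + 3*cos(3*x))*exp(-x)/10] = exp(-x)*sin(3*x) = f(x).

An antiderivative is F(x) = -(sin(3*x) + 3*cos(3*x))*exp(-x)/10.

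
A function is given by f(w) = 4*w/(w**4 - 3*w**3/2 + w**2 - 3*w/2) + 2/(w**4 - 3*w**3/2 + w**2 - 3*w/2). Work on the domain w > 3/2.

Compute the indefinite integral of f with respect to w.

The denominator factors as w*(2*w - 3)*(w**2 + 1); partial fractions split f into directly integrable pieces: -4*(w + 8)/(13*(w**2 + 1)) + 128/(39*(2*w - 3)) - 4/(3*w).
Check: d/dw[-4*log(w)/3 + 64*log(w - 3/2)/39 - 2*log(w**2 + 1)/13 - 32*atan(w)/13] = (8*w + 4)/(2*w**4 - 3*w**3 + 2*w**2 - 3*w), which equals f(w).

F(w) = -4*log(w)/3 + 64*log(w - 3/2)/39 - 2*log(w**2 + 1)/13 - 32*atan(w)/13 + C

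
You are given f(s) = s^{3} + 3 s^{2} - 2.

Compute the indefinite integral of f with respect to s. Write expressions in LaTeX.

Integrate term by term and add the pieces.
Check: d/ds[\frac{s^{4} + 4 s^{3} - 8 s + 4}{4}] = s^{3} + 3 s^{2} - 2 = f(s).

F(s) = \frac{s^{4} + 4 s^{3} - 8 s + 4}{4} + C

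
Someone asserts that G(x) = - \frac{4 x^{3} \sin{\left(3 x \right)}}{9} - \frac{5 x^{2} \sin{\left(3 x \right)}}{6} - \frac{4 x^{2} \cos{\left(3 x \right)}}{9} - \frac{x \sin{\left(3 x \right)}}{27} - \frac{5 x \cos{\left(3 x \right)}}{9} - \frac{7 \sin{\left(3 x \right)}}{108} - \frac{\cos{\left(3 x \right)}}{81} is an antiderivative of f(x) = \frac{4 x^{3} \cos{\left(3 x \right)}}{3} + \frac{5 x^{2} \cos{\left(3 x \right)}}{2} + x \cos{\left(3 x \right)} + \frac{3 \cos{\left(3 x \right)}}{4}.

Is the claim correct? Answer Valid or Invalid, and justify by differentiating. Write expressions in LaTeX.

d/dx[G] = - \frac{4 x^{3} \cos{\left(3 x \right)}}{3} - \frac{5 x^{2} \cos{\left(3 x \right)}}{2} - x \cos{\left(3 x \right)} - \frac{3 \cos{\left(3 x \right)}}{4}
d/dx[G] - f(x) = - \frac{8 x^{3} \cos{\left(3 x \right)}}{3} - 5 x^{2} \cos{\left(3 x \right)} - 2 x \cos{\left(3 x \right)} - \frac{3 \cos{\left(3 x \right)}}{2} != 0.

Invalid: d/dx[G] - f = - \frac{8 x^{3} \cos{\left(3 x \right)}}{3} - 5 x^{2} \cos{\left(3 x \right)} - 2 x \cos{\left(3 x \right)} - \frac{3 \cos{\left(3 x \right)}}{2}, which is not 0.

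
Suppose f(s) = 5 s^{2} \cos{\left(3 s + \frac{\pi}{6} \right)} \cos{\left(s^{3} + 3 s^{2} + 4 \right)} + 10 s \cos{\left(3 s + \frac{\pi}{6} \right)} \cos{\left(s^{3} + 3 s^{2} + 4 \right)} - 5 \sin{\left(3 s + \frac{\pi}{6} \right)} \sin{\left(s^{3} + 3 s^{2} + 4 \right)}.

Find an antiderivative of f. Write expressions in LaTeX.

An antiderivative is F(s) = \frac{5 \sin{\left(s^{3} + 3 s^{2} + 4 \right)} \cos{\left(3 s + \frac{\pi}{6} \right)}}{3}.

Recognize the product-rule pattern: f = u'v + uv' with u = \frac{5 \cos{\left(3 s + \frac{\pi}{6} \right)}}{3}, v = \sin{\left(s^{3} + 3 s^{2} + 4 \right)}, so integration by parts undoes it.
Check: d/ds[\frac{5 \sin{\left(s^{3} + 3 s^{2} + 4 \right)} \cos{\left(3 s + \frac{\pi}{6} \right)}}{3}] = 5 s^{2} \cos{\left(3 s + \frac{\pi}{6} \right)} \cos{\left(s^{3} + 3 s^{2} + 4 \right)} + 10 s \cos{\left(3 s + \frac{\pi}{6} \right)} \cos{\left(s^{3} + 3 s^{2} + 4 \right)} - 5 \sin{\left(3 s + \frac{\pi}{6} \right)} \sin{\left(s^{3} + 3 s^{2} + 4 \right)} = f(s).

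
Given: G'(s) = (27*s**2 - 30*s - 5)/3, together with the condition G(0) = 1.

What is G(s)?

G(s) = 3*s**3 - 5*s**2 - 5*s/3 + 1

A candidate passes only if d/ds[G] lands on the given G'(s) exactly.
A general antiderivative is 3*s**3 - 5*s**2 - 5*s/3 + 1 + C.
The condition gives C = 1 - (1) = 0.
So G(s) = 3*s**3 - 5*s**2 - 5*s/3 + 1.
Check: d/ds[3*s**3 - 5*s**2 - 5*s/3 + 1] = 9*s**2 - 10*s - 5/3, which equals G'(s).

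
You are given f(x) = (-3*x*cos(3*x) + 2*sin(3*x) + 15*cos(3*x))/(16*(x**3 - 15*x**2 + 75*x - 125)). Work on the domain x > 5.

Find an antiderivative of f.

Recognize the product-rule pattern: f = u'v + uv' with u = -1/(16*(x - 5)**2), v = sin(3*x), so integration by parts undoes it.
Check: d/dx[-sin(3*x)/(16*(x - 5)**2)] = (-3*x*cos(3*x) + 2*sin(3*x) + 15*cos(3*x))/(16*x**3 - 240*x**2 + 1200*x - 2000), which equals f(x).

An antiderivative is F(x) = -sin(3*x)/(16*(x - 5)**2).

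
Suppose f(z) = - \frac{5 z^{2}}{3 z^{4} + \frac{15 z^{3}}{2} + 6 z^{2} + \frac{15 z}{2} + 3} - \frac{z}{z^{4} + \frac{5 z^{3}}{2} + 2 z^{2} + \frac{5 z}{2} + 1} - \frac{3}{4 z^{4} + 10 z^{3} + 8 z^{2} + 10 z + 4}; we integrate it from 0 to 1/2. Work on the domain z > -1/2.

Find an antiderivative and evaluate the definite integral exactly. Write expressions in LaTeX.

Antiderivative: F(z) = \frac{- 64 \log{\left(z + \frac{1}{2} \right)} + 130 \log{\left(z + 2 \right)} - 33 \log{\left(z^{2} + 1 \right)} - 72 \operatorname{atan}{\left(z \right)}}{180}; value = - \frac{97 \log{\left(2 \right)}}{90} - \frac{2 \operatorname{atan}{\left(\frac{1}{2} \right)}}{5} - \frac{11 \log{\left(\frac{5}{4} \right)}}{60} + \frac{13 \log{\left(\frac{5}{2} \right)}}{18}

Factor the denominator (6 \left(z + 2\right) \left(2 z + 1\right) \left(z^{2} + 1\right)) and decompose: f = - \frac{11 z + 12}{30 \left(z^{2} + 1\right)} - \frac{32}{45 \left(2 z + 1\right)} + \frac{13}{18 \left(z + 2\right)}; each piece integrates to a log, atan, or power term.
F(z) = \frac{- 64 \log{\left(z + \frac{1}{2} \right)} + 130 \log{\left(z + 2 \right)} - 33 \log{\left(z^{2} + 1 \right)} - 72 \operatorname{atan}{\left(z \right)}}{180} is an antiderivative of f.
Check: d/dz[\frac{- 64 \log{\left(z + \frac{1}{2} \right)} + 130 \log{\left(z + 2 \right)} - 33 \log{\left(z^{2} + 1 \right)} - 72 \operatorname{atan}{\left(z \right)}}{180}] = \frac{- 20 z^{2} - 12 z - 9}{12 z^{4} + 30 z^{3} + 24 z^{2} + 30 z + 12}, which equals f(z).
F(1/2) = - \frac{2 \operatorname{atan}{\left(\frac{1}{2} \right)}}{5} - \frac{11 \log{\left(\frac{5}{4} \right)}}{60} + \frac{13 \log{\left(\frac{5}{2} \right)}}{18}; F(0) = \frac{97 \log{\left(2 \right)}}{90}.
Integral = F(1/2) - F(0) = - \frac{97 \log{\left(2 \right)}}{90} - \frac{2 \operatorname{atan}{\left(\frac{1}{2} \right)}}{5} - \frac{11 \log{\left(\frac{5}{4} \right)}}{60} + \frac{13 \log{\left(\frac{5}{2} \right)}}{18}.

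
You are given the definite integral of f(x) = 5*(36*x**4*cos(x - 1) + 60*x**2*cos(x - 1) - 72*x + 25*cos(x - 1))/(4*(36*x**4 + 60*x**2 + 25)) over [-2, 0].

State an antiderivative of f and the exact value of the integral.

Antiderivative: F(x) = (30*x**2*sin(x - 1) + 25*sin(x - 1) + 30)/(24*x**2 + 20); value = -5*sin(1)/4 + 5*sin(3)/4 + 36/29

Check any antiderivative F(x) by computing F'(x) and comparing it with f(x).
F(x) = (30*x**2*sin(x - 1) + 25*sin(x - 1) + 30)/(24*x**2 + 20) is an antiderivative of f.
Check: d/dx[(30*x**2*sin(x - 1) + 25*sin(x - 1) + 30)/(24*x**2 + 20)] = (180*x**4*cos(x - 1) + 300*x**2*cos(x - 1) - 360*x + 125*cos(x - 1))/(144*x**4 + 240*x**2 + 100), which equals f(x).
F(0) = 3/2 - 5*sin(1)/4; F(-2) = 15/58 - 5*sin(3)/4.
Integral = F(0) - F(-2) = -5*sin(1)/4 + 5*sin(3)/4 + 36/29.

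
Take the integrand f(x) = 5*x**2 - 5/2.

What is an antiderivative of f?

A first test for any F(x): its x-derivative must equal f(x) identically.
Check: d/dx[5*x*(2*x**2 - 3)/6] = 5*x**2 - 5/2 = f(x).

An antiderivative is F(x) = 5*x*(2*x**2 - 3)/6.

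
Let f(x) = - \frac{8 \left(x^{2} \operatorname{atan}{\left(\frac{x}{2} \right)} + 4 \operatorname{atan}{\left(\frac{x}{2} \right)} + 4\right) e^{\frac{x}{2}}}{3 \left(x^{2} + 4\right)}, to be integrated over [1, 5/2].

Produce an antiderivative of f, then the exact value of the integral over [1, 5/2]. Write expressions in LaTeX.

Antiderivative: F(x) = - \frac{16 e^{\frac{x}{2}} \operatorname{atan}{\left(\frac{x}{2} \right)}}{3}; value = - \frac{16 e^{\frac{5}{4}} \operatorname{atan}{\left(\frac{5}{4} \right)}}{3} + \frac{16 e^{\frac{1}{2}} \operatorname{atan}{\left(\frac{1}{2} \right)}}{3}

f has the shape u'v + uv' for u = - \frac{16 \operatorname{atan}{\left(\frac{x}{2} \right)}}{3} and v = e^{\frac{x}{2}} — it is the derivative of the product u*v.
F(x) = - \frac{16 e^{\frac{x}{2}} \operatorname{atan}{\left(\frac{x}{2} \right)}}{3} is an antiderivative of f.
Check: d/dx[- \frac{16 e^{\frac{x}{2}} \operatorname{atan}{\left(\frac{x}{2} \right)}}{3}] = \frac{- 8 x^{2} e^{\frac{x}{2}} \operatorname{atan}{\left(\frac{x}{2} \right)} - 32 e^{\frac{x}{2}} \operatorname{atan}{\left(\frac{x}{2} \right)} - 32 e^{\frac{x}{2}}}{3 x^{2} + 12}, which equals f(x).
F(5/2) = - \frac{16 e^{\frac{5}{4}} \operatorname{atan}{\left(\frac{5}{4} \right)}}{3}; F(1) = - \frac{16 e^{\frac{1}{2}} \operatorname{atan}{\left(\frac{1}{2} \right)}}{3}.
Integral = F(5/2) - F(1) = - \frac{16 e^{\frac{5}{4}} \operatorname{atan}{\left(\frac{5}{4} \right)}}{3} + \frac{16 e^{\frac{1}{2}} \operatorname{atan}{\left(\frac{1}{2} \right)}}{3}.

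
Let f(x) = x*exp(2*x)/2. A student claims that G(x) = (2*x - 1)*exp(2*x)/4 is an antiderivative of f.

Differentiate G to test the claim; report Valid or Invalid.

Invalid: d/dx[G] - f = x*exp(2*x)/2, which is not 0.

d/dx[G] = x*exp(2*x)
d/dx[G] - f(x) = x*exp(2*x)/2 != 0.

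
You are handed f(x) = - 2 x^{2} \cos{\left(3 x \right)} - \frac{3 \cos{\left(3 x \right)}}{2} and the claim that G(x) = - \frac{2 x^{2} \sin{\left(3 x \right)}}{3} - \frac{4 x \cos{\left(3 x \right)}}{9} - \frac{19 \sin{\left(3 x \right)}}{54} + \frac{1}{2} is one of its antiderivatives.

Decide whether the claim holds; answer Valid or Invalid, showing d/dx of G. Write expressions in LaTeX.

d/dx[G] = - 2 x^{2} \cos{\left(3 x \right)} - \frac{3 \cos{\left(3 x \right)}}{2}
This equals f(x) exactly, so the claim holds.

Valid - differentiating G returns exactly f.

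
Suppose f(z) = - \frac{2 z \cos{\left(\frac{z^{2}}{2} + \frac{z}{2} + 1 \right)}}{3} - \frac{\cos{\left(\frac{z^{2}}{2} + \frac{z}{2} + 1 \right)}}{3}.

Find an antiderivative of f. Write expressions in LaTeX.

f matches the chain-rule pattern g'(h)*h' with inner function h(z) = \frac{z^{2}}{2} + \frac{z}{2} + 1; substituting u = h(z) collapses the integral.
Check: d/dz[- \frac{2 \sin{\left(\frac{z^{2}}{2} + \frac{z}{2} + 1 \right)}}{3}] = - \frac{2 z \cos{\left(\frac{z^{2}}{2} + \frac{z}{2} + 1 \right)}}{3} - \frac{\cos{\left(\frac{z^{2}}{2} + \frac{z}{2} + 1 \right)}}{3} = f(z).

An antiderivative is F(z) = - \frac{2 \sin{\left(\frac{z^{2}}{2} + \frac{z}{2} + 1 \right)}}{3}.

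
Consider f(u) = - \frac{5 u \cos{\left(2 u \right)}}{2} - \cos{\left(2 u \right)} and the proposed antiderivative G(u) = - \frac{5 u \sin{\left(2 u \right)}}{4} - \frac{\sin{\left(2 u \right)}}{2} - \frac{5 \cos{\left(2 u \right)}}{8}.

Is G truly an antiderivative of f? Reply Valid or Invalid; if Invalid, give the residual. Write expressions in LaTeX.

Valid - differentiating G returns exactly f.

d/du[G] = - \frac{5 u \cos{\left(2 u \right)}}{2} - \cos{\left(2 u \right)}
This equals f(u) exactly, so the claim holds.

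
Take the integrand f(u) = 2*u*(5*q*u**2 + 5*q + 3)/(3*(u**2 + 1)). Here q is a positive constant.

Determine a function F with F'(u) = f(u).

A candidate is checked by its d/du: the result must match f(u).
Check: d/du[5*q*u**2/3 + log(4*u**2 + 4)] = (10*q*u**3 + 10*q*u + 6*u)/(3*u**2 + 3), which equals f(u).

An antiderivative is F(u) = 5*q*u**2/3 + log(4*u**2 + 4).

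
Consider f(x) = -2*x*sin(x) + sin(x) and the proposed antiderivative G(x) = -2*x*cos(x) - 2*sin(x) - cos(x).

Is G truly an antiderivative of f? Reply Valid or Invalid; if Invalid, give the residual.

d/dx[G] = 2*x*sin(x) + sin(x) - 4*cos(x)
d/dx[G] - f(x) = 4*x*sin(x) - 4*cos(x) != 0.

Invalid: d/dx[G] - f = 4*x*sin(x) - 4*cos(x), which is not 0.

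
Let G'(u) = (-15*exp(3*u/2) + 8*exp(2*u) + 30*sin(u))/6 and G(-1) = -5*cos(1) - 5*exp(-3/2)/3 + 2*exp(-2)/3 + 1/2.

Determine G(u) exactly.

G(u) = (-10*exp(3*u/2) + 4*exp(2*u) - 30*cos(u) + 3)/6

A first test for any G(u): its u-derivative must equal the given G'(u).
A general antiderivative is -5*exp(3*u/2)/3 + 2*exp(2*u)/3 - 5*cos(u) + C.
The condition gives C = -5*cos(1) - 5*exp(-3/2)/3 + 2*exp(-2)/3 + 1/2 - (-5*cos(1) - 5*exp(-3/2)/3 + 2*exp(-2)/3) = 1/2.
So G(u) = (-10*exp(3*u/2) + 4*exp(2*u) - 30*cos(u) + 3)/6.
Check: d/du[(-10*exp(3*u/2) + 4*exp(2*u) - 30*cos(u) + 3)/6] = -5*exp(3*u/2)/2 + 4*exp(2*u)/3 + 5*sin(u), which equals G'(u).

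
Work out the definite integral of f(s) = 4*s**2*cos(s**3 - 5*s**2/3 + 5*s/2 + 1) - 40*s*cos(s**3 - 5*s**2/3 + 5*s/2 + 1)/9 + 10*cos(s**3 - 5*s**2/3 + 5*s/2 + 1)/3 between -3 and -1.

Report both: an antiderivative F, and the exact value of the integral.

Antiderivative: F(s) = 4*sin(s**3 - 5*s**2/3 + 5*s/2 + 1)/3; value = 4*sin(97/2)/3 - 4*sin(25/6)/3

The substitution u = s**3 - 5*s**2/3 + 5*s/2 + 1 works: f is exactly (dF/du)*(du/ds) for that inner function.
F(s) = 4*sin(s**3 - 5*s**2/3 + 5*s/2 + 1)/3 is an antiderivative of f.
Check: d/ds[4*sin(s**3 - 5*s**2/3 + 5*s/2 + 1)/3] = 4*s**2*cos(s**3 - 5*s**2/3 + 5*s/2 + 1) - 40*s*cos(s**3 - 5*s**2/3 + 5*s/2 + 1)/9 + 10*cos(s**3 - 5*s**2/3 + 5*s/2 + 1)/3 = f(s).
F(-1) = -4*sin(25/6)/3; F(-3) = -4*sin(97/2)/3.
Integral = F(-1) - F(-3) = 4*sin(97/2)/3 - 4*sin(25/6)/3.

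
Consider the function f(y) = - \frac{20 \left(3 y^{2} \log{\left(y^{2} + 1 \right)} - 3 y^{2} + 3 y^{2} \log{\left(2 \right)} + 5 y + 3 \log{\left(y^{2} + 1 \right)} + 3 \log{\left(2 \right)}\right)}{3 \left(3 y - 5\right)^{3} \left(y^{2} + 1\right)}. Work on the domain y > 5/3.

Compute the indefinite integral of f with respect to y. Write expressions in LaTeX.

f has the shape u'v + uv' for u = \frac{10}{3 \left(3 y - 5\right)^{2}} and v = \log{\left(2 y^{2} + 2 \right)} — it is the derivative of the product u*v.
Check: d/dy[\frac{10 \log{\left(2 y^{2} + 2 \right)}}{3 \left(3 y - 5\right)^{2}}] = \frac{- 60 y^{2} \log{\left(y^{2} + 1 \right)} - 60 y^{2} \log{\left(2 \right)} + 60 y^{2} - 100 y - 60 \log{\left(y^{2} + 1 \right)} - 60 \log{\left(2 \right)}}{81 y^{5} - 405 y^{4} + 756 y^{3} - 780 y^{2} + 675 y - 375}, which equals f(y).

F(y) = \frac{10 \log{\left(2 y^{2} + 2 \right)}}{3 \left(3 y - 5\right)^{2}} + C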